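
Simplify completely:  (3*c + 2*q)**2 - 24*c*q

(3*c - 2*q)**2

After expansion: 9*c**2 - 12*c*q + 4*q**2 — a perfect-square trinomial.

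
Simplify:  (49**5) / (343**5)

49**5 = 7**10; 343**5 = 7**15
Combine exponents: 7**(-5)

7**(-5)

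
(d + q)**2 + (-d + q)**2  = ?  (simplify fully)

Write as f(q,d) + f(q,-d) and expand.

2*d**2 + 2*q**2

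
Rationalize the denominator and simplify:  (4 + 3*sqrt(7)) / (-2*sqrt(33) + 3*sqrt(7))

(-6*sqrt(231) - 63 - 8*sqrt(33) - 12*sqrt(7))/69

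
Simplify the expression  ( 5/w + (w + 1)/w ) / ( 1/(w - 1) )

(w² + 5*w - 6)/w

Numerator: 5/w + (w + 1)/w = (w + 6)/w
Denominator: 1/(w - 1) = 1/(w - 1)
Divide: ((w + 6)/w) · (w - 1) = (w² + 5*w - 6)/w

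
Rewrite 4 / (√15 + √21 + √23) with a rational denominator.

(-24*√805 + 52*√23 + 68*√21 + 116*√15)/1091

Group as (√15 + √23) + √21; multiply by (√15 + √23) - √21, then rationalise the remaining surd.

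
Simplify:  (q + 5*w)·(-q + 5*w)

-q² + 25*w²

Difference of squares with P = 5*w, Q = q.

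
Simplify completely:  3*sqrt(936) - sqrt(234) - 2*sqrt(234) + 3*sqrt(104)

3*sqrt(936) = 18*sqrt(26); sqrt(234) = 3*sqrt(26); 2*sqrt(234) = 6*sqrt(26); 3*sqrt(104) = 6*sqrt(26)
Combine: (18 - 3 - 6 + 6)·sqrt(26) = 15*sqrt(26)

15*sqrt(26)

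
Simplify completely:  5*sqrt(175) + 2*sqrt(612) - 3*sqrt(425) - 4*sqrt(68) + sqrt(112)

5*sqrt(175) = 25*sqrt(7); 2*sqrt(612) = 12*sqrt(17); 3*sqrt(425) = 15*sqrt(17); 4*sqrt(68) = 8*sqrt(17); sqrt(112) = 4*sqrt(7)

-11*sqrt(17) + 29*sqrt(7)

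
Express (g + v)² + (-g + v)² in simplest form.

Binomially expand both and collect terms in v, g.

2*g² + 2*v²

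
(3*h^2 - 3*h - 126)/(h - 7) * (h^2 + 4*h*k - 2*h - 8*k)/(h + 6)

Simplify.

3*h^2 + 12*h*k - 6*h - 24*k

Factor: 3*h^2 - 3*h - 126 = 3*(h + 6)*(h - 7);  h^2 + 4*h*k - 2*h - 8*k = (h - 2)*(h + 4*k)
Cancel the common factors (h + 6), (h - 7).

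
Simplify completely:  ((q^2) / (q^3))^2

q^(-2)

Inside the bracket: (q^-1)
Raise to the power 2: (q^-2)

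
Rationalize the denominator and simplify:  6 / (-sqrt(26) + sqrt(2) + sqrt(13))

(-66*sqrt(26) - 90*sqrt(13) - 222*sqrt(2) - 312)/17

Group as (sqrt(2) + sqrt(13)) - sqrt(26); multiply by (sqrt(2) + sqrt(13)) + sqrt(26), then rationalise the remaining surd.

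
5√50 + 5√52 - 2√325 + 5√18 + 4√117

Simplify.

12*√13 + 40*√2

5√50 = 25*√2; 5√52 = 10*√13; 2√325 = 10*√13; 5√18 = 15*√2; 4√117 = 12*√13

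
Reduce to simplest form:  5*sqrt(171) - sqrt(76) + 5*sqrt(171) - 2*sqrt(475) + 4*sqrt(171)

5*sqrt(171) = 15*sqrt(19); sqrt(76) = 2*sqrt(19); 5*sqrt(171) = 15*sqrt(19); 2*sqrt(475) = 10*sqrt(19); 4*sqrt(171) = 12*sqrt(19)
Combine: (15 - 2 + 15 - 10 + 12)·sqrt(19) = 30*sqrt(19)

30*sqrt(19)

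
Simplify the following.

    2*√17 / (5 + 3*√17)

(-5*√17 + 51)/64

Multiply numerator and denominator by -3*√17 + 5.
Denominator becomes -128; numerator becomes -102 + 10*√17.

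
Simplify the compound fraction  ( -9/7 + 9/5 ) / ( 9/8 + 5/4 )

144/665

Numerator: -9/7 + 9/5 = 18/35
Denominator: 9/8 + 5/4 = 19/8
Divide: (18/35) · (8/19) = 144/665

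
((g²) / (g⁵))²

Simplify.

g^(-6)

Inside the bracket: (g^-3)
Raise to the power 2: (g^-6)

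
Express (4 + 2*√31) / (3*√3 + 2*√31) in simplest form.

Multiply numerator and denominator by -3*√3 + 2*√31.
Denominator becomes 97; numerator becomes -6*√93 - 12*√3 + 8*√31 + 124.

(-6*√93 - 12*√3 + 8*√31 + 124)/97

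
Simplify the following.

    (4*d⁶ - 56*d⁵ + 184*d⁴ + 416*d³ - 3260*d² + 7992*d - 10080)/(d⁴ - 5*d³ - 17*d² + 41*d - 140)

4*d² - 36*d + 72

Factor: 4*d⁶ - 56*d⁵ + 184*d⁴ + 416*d³ - 3260*d² + 7992*d - 10080 = 4·(d - 3)·(d - 6)·(d - 7)·(d + 4)·(d² - 2*d + 5);  d⁴ - 5*d³ - 17*d² + 41*d - 140 = (d - 7)·(d + 4)·(d² - 2*d + 5)
Cancel the common factors (d² - 2*d + 5), (d + 4), (d - 7).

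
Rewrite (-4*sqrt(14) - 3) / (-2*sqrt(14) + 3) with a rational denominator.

(18*sqrt(14) + 121)/47

Multiply numerator and denominator by 3 + 2*sqrt(14).
Denominator becomes -47; numerator becomes -121 - 18*sqrt(14).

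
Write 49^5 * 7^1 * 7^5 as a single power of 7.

7^16

49^5 = 7^10; 7^1 = 7^1; 7^5 = 7^5
Combine exponents: 7^16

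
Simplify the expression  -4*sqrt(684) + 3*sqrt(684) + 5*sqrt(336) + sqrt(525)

-6*sqrt(19) + 25*sqrt(21)

4*sqrt(684) = 24*sqrt(19); 3*sqrt(684) = 18*sqrt(19); 5*sqrt(336) = 20*sqrt(21); sqrt(525) = 5*sqrt(21)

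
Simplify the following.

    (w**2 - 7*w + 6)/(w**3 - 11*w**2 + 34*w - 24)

Factor: w**2 - 7*w + 6 = (w - 1)*(w - 6);  w**3 - 11*w**2 + 34*w - 24 = (w - 6)*(w - 1)*(w - 4)
Cancel the common factors (w - 6), (w - 1).

1/(w - 4)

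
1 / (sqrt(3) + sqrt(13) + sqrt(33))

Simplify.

Group as (sqrt(13) + sqrt(33)) + sqrt(3); multiply by (sqrt(13) + sqrt(33)) - sqrt(3), then rationalise the remaining surd.

(-23*sqrt(13) - 43*sqrt(3) + 6*sqrt(143) + 17*sqrt(33))/133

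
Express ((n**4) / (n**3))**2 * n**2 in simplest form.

Inside the bracket: n**1
Raise to the power 2: n**2
Multiply by n**2: add exponents.

n**4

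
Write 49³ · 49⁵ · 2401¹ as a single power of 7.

49³ = 7^6; 49⁵ = 7^10; 2401¹ = 7^4
Combine exponents: 7^20

7^20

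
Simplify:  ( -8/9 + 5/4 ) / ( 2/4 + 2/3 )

Numerator: -8/9 + 5/4 = 13/36
Denominator: 2/4 + 2/3 = 7/6
Divide: (13/36) · (6/7) = 13/42

13/42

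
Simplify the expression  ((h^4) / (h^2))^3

Inside the bracket: h^2
Raise to the power 3: h^6

h^6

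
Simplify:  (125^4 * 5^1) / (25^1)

5^11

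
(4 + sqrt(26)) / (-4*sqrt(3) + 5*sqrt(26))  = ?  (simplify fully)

Multiply numerator and denominator by 4*sqrt(3) + 5*sqrt(26).
Denominator becomes 602; numerator becomes 16*sqrt(3) + 4*sqrt(78) + 20*sqrt(26) + 130.

(8*sqrt(3) + 2*sqrt(78) + 10*sqrt(26) + 65)/301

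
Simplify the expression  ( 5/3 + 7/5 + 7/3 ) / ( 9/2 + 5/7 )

Numerator: 5/3 + 7/5 + 7/3 = 27/5
Denominator: 9/2 + 5/7 = 73/14
Divide: (27/5) · (14/73) = 378/365

378/365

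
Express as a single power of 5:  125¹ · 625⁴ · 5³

5^22

125¹ = 5^3; 625⁴ = 5^16; 5³ = 5^3
Combine exponents: 5^22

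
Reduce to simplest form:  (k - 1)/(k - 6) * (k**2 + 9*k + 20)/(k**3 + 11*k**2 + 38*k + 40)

(k - 1)/(k**2 - 4*k - 12)

Factor: k**2 + 9*k + 20 = (k + 5)*(k + 4);  k**3 + 11*k**2 + 38*k + 40 = (k + 2)*(k + 4)*(k + 5)
Cancel the common factors (k + 5), (k + 4).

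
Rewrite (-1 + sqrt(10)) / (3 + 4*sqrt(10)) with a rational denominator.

(-7*sqrt(10) + 43)/151

Multiply numerator and denominator by -4*sqrt(10) + 3.
Denominator becomes -151; numerator becomes -43 + 7*sqrt(10).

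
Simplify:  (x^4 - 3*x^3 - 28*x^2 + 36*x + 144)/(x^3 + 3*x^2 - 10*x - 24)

x - 6

Factor: x^4 - 3*x^3 - 28*x^2 + 36*x + 144 = (x + 2)*(x - 3)*(x + 4)*(x - 6);  x^3 + 3*x^2 - 10*x - 24 = (x - 3)*(x + 2)*(x + 4)
Cancel the common factors (x + 4), (x - 3), (x + 2).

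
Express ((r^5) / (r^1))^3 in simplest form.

Inside the bracket: r^4
Raise to the power 3: r^12

r^12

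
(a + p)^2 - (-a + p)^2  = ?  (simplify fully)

4*a*p

Binomially expand both and collect terms in p, a.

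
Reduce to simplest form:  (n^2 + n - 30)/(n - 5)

n + 6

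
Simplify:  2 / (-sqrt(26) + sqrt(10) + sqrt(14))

(sqrt(26) + 11*sqrt(14) + 15*sqrt(10) + 2*sqrt(910))/139

Group as (sqrt(10) + sqrt(14)) - sqrt(26); multiply by (sqrt(10) + sqrt(14)) + sqrt(26), then rationalise the remaining surd.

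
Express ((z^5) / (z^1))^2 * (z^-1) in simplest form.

Inside the bracket: z^4
Raise to the power 2: z^8
Multiply by (z^-1): add exponents.

z^7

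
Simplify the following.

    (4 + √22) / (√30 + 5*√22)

(-√165 - 2*√30 + 10*√22 + 55)/260

Multiply numerator and denominator by -√30 + 5*√22.
Denominator becomes 520; numerator becomes -2*√165 - 4*√30 + 20*√22 + 110.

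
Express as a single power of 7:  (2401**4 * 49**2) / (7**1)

2401**4 = 7**16; 49**2 = 7**4; 7**1 = 7**1
Combine exponents: 7**19

7**19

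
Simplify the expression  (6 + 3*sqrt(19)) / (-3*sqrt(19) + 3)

(-7 - sqrt(19))/6

Multiply numerator and denominator by 3 + 3*sqrt(19).
Denominator becomes -162; numerator becomes 27*sqrt(19) + 189.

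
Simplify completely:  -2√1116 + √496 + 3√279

√31

2√1116 = 12*√31; √496 = 4*√31; 3√279 = 9*√31
Combine: (-12 + 4 + 9)·√31 = √31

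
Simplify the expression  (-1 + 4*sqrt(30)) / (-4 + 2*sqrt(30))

(7*sqrt(30) + 118)/52

Multiply numerator and denominator by -2*sqrt(30) - 4.
Denominator becomes -104; numerator becomes -236 - 14*sqrt(30).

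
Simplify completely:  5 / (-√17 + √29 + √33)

Group as (√29 + √33) - √17; multiply by (√29 + √33) + √17, then rationalise the remaining surd.

(-225*√17 + 65*√33 + 105*√29 + 10*√16269)/1803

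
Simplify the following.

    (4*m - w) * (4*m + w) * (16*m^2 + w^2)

Telescope via difference of squares: ((4*m)+w)((4*m)-w) = 16*m^2 - w^2, then repeat with the next factor.

256*m^4 - w^4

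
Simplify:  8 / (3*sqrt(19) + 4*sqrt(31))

(-24*sqrt(19) + 32*sqrt(31))/325

Multiply numerator and denominator by -3*sqrt(19) + 4*sqrt(31).
Denominator becomes 325; numerator becomes -24*sqrt(19) + 32*sqrt(31).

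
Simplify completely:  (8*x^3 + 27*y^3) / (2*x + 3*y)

(2*x)^3 + (3*y)^3 = (2*x + 3*y)(4*x^2 - 6*x*y + 9*y^2).

4*x^2 - 6*x*y + 9*y^2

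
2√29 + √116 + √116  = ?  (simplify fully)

6*√29

2√29 = 2*√29; √116 = 2*√29; √116 = 2*√29
Combine: (2 + 2 + 2)·√29 = 6*√29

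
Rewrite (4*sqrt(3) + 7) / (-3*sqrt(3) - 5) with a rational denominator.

(-sqrt(3) - 1)/2

Multiply numerator and denominator by -5 + 3*sqrt(3).
Denominator becomes -2; numerator becomes 1 + sqrt(3).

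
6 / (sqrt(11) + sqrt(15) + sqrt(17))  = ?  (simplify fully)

(-4*sqrt(2805) + 18*sqrt(17) + 26*sqrt(15) + 42*sqrt(11))/193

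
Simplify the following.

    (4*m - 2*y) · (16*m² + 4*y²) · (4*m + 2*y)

((4*m)+(2*y))((4*m)-(2*y)) = 16*m² - 4*y²; continue pairing.

256*m⁴ - 16*y⁴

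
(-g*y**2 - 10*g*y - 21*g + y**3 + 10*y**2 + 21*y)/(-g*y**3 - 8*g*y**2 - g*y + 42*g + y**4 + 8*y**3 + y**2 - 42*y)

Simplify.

Factor: -g*y**2 - 10*g*y - 21*g + y**3 + 10*y**2 + 21*y = (-g + y)*(y + 3)*(y + 7);  -g*y**3 - 8*g*y**2 - g*y + 42*g + y**4 + 8*y**3 + y**2 - 42*y = (-g + y)*(y - 2)*(y + 3)*(y + 7)
Cancel the common factors (y + 7), (y + 3), (-g + y).

1/(y - 2)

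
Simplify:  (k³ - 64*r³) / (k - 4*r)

Factor as (a-b)(a^2+ab+b^2) with a=k, b=(4*r).

k² + 4*k*r + 16*r²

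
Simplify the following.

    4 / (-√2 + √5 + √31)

(-14*√5 - √310 + 17*√2 + 12*√31)/67

Group as (√5 + √31) - √2; multiply by (√5 + √31) + √2, then rationalise the remaining surd.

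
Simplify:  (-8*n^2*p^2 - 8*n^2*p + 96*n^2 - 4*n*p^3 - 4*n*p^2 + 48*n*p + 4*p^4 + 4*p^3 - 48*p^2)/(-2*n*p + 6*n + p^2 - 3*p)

4*n*p + 16*n + 4*p^2 + 16*p

Factor: -8*n^2*p^2 - 8*n^2*p + 96*n^2 - 4*n*p^3 - 4*n*p^2 + 48*n*p + 4*p^4 + 4*p^3 - 48*p^2 = 4*(p + 4)*(-2*n + p)*(p - 3)*(n + p);  -2*n*p + 6*n + p^2 - 3*p = (p - 3)*(-2*n + p)
Cancel the common factors (p - 3), (-2*n + p).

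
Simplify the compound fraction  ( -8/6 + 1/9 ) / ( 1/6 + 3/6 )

-11/6

Numerator: -8/6 + 1/9 = -11/9
Denominator: 1/6 + 3/6 = 2/3
Divide: (-11/9) · (3/2) = -11/6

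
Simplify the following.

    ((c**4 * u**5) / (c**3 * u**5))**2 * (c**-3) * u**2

u**2/c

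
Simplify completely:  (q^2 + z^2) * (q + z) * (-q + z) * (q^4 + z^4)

-q^8 + z^8

Telescope via difference of squares: (z+q)(z-q) = -q^2 + z^2, then repeat with the next factor.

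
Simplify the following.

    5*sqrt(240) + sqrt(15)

5*sqrt(240) = 20*sqrt(15); sqrt(15) = sqrt(15)
Combine: (20 + 1)·sqrt(15) = 21*sqrt(15)

21*sqrt(15)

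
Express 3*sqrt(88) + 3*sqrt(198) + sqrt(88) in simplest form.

17*sqrt(22)

3*sqrt(88) = 6*sqrt(22); 3*sqrt(198) = 9*sqrt(22); sqrt(88) = 2*sqrt(22)
Combine: (6 + 9 + 2)·sqrt(22) = 17*sqrt(22)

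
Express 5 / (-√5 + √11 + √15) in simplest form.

Group as (√11 + √15) - √5; multiply by (√11 + √15) + √5, then rationalise the remaining surd.

(-105*√5 + 5*√15 + 45*√11 + 50*√33)/219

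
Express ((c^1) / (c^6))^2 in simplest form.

c^(-10)

Inside the bracket: (c^-5)
Raise to the power 2: (c^-10)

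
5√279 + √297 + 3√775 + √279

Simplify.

3*√33 + 33*√31

5√279 = 15*√31; √297 = 3*√33; 3√775 = 15*√31; √279 = 3*√31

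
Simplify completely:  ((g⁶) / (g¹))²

Inside the bracket: g⁵
Raise to the power 2: g^10

g^10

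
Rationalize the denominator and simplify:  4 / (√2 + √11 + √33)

(-12*√11 - 21*√2 + 11*√6 + 10*√33)/39

Group as (√11 + √33) + √2; multiply by (√11 + √33) - √2, then rationalise the remaining surd.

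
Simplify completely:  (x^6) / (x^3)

Quotient: x^3

x^3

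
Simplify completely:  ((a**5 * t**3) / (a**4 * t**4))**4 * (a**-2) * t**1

a**2/t**3

Inside the bracket: a**1 * (t**-1)
Raise to the power 4: a**4 * (t**-4)
Multiply by (a**-2) * t**1: add exponents.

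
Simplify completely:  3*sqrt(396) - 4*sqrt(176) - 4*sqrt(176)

-14*sqrt(11)

3*sqrt(396) = 18*sqrt(11); 4*sqrt(176) = 16*sqrt(11); 4*sqrt(176) = 16*sqrt(11)
Combine: (18 - 16 - 16)·sqrt(11) = -14*sqrt(11)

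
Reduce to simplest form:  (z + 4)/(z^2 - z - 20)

Factor: z^2 - z - 20 = (z - 5)*(z + 4)
Cancel the common factor (z + 4).

1/(z - 5)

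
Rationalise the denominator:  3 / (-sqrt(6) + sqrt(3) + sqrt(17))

Group as (sqrt(3) + sqrt(17)) - sqrt(6); multiply by (sqrt(3) + sqrt(17)) + sqrt(6), then rationalise the remaining surd.

(-21*sqrt(6) - 12*sqrt(17) + 30*sqrt(3) + 9*sqrt(34))/4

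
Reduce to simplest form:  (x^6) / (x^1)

x^5

Quotient: x^5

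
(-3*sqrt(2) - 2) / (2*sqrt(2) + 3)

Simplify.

-5*sqrt(2) + 6

Multiply numerator and denominator by -2*sqrt(2) + 3.
Denominator becomes 1; numerator becomes -5*sqrt(2) + 6.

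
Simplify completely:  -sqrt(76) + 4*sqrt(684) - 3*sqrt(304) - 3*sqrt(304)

-2*sqrt(19)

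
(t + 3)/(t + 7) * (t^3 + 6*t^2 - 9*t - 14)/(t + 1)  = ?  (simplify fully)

t^2 + t - 6

Factor: t^3 + 6*t^2 - 9*t - 14 = (t - 2)*(t + 1)*(t + 7)
Cancel the common factors (t + 7), (t + 1).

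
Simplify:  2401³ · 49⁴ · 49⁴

2401³ = 7^12; 49⁴ = 7^8; 49⁴ = 7^8
Combine exponents: 7^28

7^28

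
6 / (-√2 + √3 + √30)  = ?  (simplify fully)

(-174*√3 - 72*√5 + 186*√2 + 150*√30)/601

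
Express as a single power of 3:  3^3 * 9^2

3^3 = 3^3; 9^2 = 3^4
Combine exponents: 3^7

3^7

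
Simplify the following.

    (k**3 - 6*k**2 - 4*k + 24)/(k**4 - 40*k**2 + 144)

1/(k + 6)

Factor: k**3 - 6*k**2 - 4*k + 24 = (k - 2)*(k - 6)*(k + 2);  k**4 - 40*k**2 + 144 = (k - 6)*(k - 2)*(k + 6)*(k + 2)
Cancel the common factors (k - 6), (k + 2), (k - 2).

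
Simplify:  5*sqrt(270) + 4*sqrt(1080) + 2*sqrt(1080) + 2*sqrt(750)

61*sqrt(30)

5*sqrt(270) = 15*sqrt(30); 4*sqrt(1080) = 24*sqrt(30); 2*sqrt(1080) = 12*sqrt(30); 2*sqrt(750) = 10*sqrt(30)
Combine: (15 + 24 + 12 + 10)·sqrt(30) = 61*sqrt(30)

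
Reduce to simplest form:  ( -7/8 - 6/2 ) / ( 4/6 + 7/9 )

Numerator: -7/8 - 6/2 = -31/8
Denominator: 4/6 + 7/9 = 13/9
Divide: (-31/8) · (9/13) = -279/104

-279/104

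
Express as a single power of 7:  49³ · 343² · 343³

7^21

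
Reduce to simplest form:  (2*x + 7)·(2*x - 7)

Difference of squares with P = 2*x, Q = 7.

4*x² - 49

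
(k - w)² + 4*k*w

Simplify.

(k + w)²

After expansion: k² + 2*k*w + w² — a perfect-square trinomial.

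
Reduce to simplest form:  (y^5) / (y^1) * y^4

y^8

Quotient: y^4
Multiply by y^4: add exponents.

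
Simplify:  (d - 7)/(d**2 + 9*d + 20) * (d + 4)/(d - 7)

Factor: d**2 + 9*d + 20 = (d + 4)*(d + 5)
Cancel the common factors (d - 7), (d + 4).

1/(d + 5)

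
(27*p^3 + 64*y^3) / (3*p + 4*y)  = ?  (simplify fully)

Apply the sum-of-cubes factorisation and cancel (3*p + 4*y).

9*p^2 - 12*p*y + 16*y^2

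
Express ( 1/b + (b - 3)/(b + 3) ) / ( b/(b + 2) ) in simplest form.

Numerator: 1/b + (b - 3)/(b + 3) = (b^2 - 2*b + 3)/(b^2 + 3*b)
Denominator: b/(b + 2) = b/(b + 2)
Divide: ((b^2 - 2*b + 3)/(b^2 + 3*b)) · ((b + 2)/b) = (b^3 - b + 6)/(b^3 + 3*b^2)

(b^3 - b + 6)/(b^3 + 3*b^2)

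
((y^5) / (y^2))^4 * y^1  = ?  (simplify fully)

y^13

Inside the bracket: y^3
Raise to the power 4: y^12
Multiply by y^1: add exponents.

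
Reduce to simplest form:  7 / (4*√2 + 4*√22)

Multiply numerator and denominator by -4*√22 + 4*√2.
Denominator becomes -320; numerator becomes -28*√22 + 28*√2.

(-7*√2 + 7*√22)/80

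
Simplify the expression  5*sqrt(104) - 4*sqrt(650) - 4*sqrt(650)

-30*sqrt(26)

5*sqrt(104) = 10*sqrt(26); 4*sqrt(650) = 20*sqrt(26); 4*sqrt(650) = 20*sqrt(26)
Combine: (10 - 20 - 20)·sqrt(26) = -30*sqrt(26)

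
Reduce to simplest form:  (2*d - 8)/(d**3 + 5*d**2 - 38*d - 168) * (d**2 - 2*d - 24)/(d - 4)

Factor: 2*d - 8 = 2*(d - 4);  d**3 + 5*d**2 - 38*d - 168 = (d - 6)*(d + 4)*(d + 7);  d**2 - 2*d - 24 = (d - 6)*(d + 4)
Cancel the common factors (d - 6), (d - 4), (d + 4).

2/(d + 7)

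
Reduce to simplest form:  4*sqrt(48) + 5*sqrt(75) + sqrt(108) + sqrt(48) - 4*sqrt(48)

35*sqrt(3)

4*sqrt(48) = 16*sqrt(3); 5*sqrt(75) = 25*sqrt(3); sqrt(108) = 6*sqrt(3); sqrt(48) = 4*sqrt(3); 4*sqrt(48) = 16*sqrt(3)
Combine: (16 + 25 + 6 + 4 - 16)·sqrt(3) = 35*sqrt(3)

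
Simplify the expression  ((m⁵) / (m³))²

m⁴

Inside the bracket: m²
Raise to the power 2: m⁴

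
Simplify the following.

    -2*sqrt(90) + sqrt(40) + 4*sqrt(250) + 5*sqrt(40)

2*sqrt(90) = 6*sqrt(10); sqrt(40) = 2*sqrt(10); 4*sqrt(250) = 20*sqrt(10); 5*sqrt(40) = 10*sqrt(10)
Combine: (-6 + 2 + 20 + 10)·sqrt(10) = 26*sqrt(10)

26*sqrt(10)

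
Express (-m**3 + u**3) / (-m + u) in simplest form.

Factor as (a-b)(a**2+ab+b**2) with a=u, b=m.

m**2 + m*u + u**2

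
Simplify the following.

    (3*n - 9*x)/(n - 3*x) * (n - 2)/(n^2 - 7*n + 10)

3/(n - 5)

Factor: 3*n - 9*x = 3*(n - 3*x);  n^2 - 7*n + 10 = (n - 5)*(n - 2)
Cancel the common factors (n - 2), (n - 3*x).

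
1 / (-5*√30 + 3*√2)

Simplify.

(-5*√30 - 3*√2)/732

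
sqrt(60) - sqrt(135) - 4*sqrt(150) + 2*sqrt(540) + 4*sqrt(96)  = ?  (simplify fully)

-4*sqrt(6) + 11*sqrt(15)

sqrt(60) = 2*sqrt(15); sqrt(135) = 3*sqrt(15); 4*sqrt(150) = 20*sqrt(6); 2*sqrt(540) = 12*sqrt(15); 4*sqrt(96) = 16*sqrt(6)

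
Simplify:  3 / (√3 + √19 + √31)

Group as (√19 + √31) + √3; multiply by (√19 + √31) - √3, then rationalise the remaining surd.

(-2*√1767 - 9*√31 + 15*√19 + 47*√3)/49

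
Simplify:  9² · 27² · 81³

9² = 3^4; 27² = 3^6; 81³ = 3^12
Combine exponents: 3^22

3^22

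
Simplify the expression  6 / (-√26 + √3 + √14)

Group as (√3 + √14) - √26; multiply by (√3 + √14) + √26, then rationalise the remaining surd.

(18*√26 + 30*√14 + 74*√3 + 8*√273)/29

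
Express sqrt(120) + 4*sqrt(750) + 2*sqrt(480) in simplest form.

30*sqrt(30)

sqrt(120) = 2*sqrt(30); 4*sqrt(750) = 20*sqrt(30); 2*sqrt(480) = 8*sqrt(30)
Combine: (2 + 20 + 8)·sqrt(30) = 30*sqrt(30)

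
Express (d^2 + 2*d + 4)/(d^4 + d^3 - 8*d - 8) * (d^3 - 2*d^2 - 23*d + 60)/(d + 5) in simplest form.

Factor: d^4 + d^3 - 8*d - 8 = (d + 1)*(d - 2)*(d^2 + 2*d + 4);  d^3 - 2*d^2 - 23*d + 60 = (d + 5)*(d - 4)*(d - 3)
Cancel the common factors (d^2 + 2*d + 4), (d + 5).

(d^2 - 7*d + 12)/(d^2 - d - 2)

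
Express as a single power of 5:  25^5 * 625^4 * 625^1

5^30

25^5 = 5^10; 625^4 = 5^16; 625^1 = 5^4
Combine exponents: 5^30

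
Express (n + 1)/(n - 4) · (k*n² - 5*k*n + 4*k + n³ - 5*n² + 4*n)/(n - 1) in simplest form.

k*n + k + n² + n

Factor: k*n² - 5*k*n + 4*k + n³ - 5*n² + 4*n = (k + n)·(n - 4)·(n - 1)
Cancel the common factors (n - 4), (n - 1).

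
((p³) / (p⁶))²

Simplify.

p^(-6)

Inside the bracket: (p^-3)
Raise to the power 2: (p^-6)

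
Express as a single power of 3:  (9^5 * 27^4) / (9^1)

9^5 = 3^10; 27^4 = 3^12; 9^1 = 3^2
Combine exponents: 3^20

3^20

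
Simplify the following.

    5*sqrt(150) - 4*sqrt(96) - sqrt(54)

5*sqrt(150) = 25*sqrt(6); 4*sqrt(96) = 16*sqrt(6); sqrt(54) = 3*sqrt(6)
Combine: (25 - 16 - 3)·sqrt(6) = 6*sqrt(6)

6*sqrt(6)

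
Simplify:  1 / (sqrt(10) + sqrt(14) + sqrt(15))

Group as (sqrt(14) + sqrt(15)) + sqrt(10); multiply by (sqrt(14) + sqrt(15)) - sqrt(10), then rationalise the remaining surd.

(-20*sqrt(21) + 9*sqrt(15) + 11*sqrt(14) + 19*sqrt(10))/479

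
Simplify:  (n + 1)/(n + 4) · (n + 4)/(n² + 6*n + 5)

Factor: n² + 6*n + 5 = (n + 5)·(n + 1)
Cancel the common factors (n + 1), (n + 4).

1/(n + 5)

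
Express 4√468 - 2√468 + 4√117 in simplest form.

24*√13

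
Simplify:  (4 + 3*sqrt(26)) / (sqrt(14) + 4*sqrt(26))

Multiply numerator and denominator by -sqrt(14) + 4*sqrt(26).
Denominator becomes 402; numerator becomes -6*sqrt(91) - 4*sqrt(14) + 16*sqrt(26) + 312.

(-3*sqrt(91) - 2*sqrt(14) + 8*sqrt(26) + 156)/201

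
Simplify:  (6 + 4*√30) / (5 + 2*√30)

(-8*√30 + 210)/95

Multiply numerator and denominator by -2*√30 + 5.
Denominator becomes -95; numerator becomes -210 + 8*√30.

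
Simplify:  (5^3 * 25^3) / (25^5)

5^3 = 5^3; 25^3 = 5^6; 25^5 = 5^10
Combine exponents: 5^(-1)

5^(-1)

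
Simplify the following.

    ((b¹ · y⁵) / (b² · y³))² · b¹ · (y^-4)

1/b

Inside the bracket: (b^-1) · y²
Raise to the power 2: (b^-2) · y⁴
Multiply by b¹ · (y^-4): add exponents.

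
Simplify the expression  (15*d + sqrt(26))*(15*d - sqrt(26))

Difference of squares with P = 15*d, Q = sqrt(26).

225*d**2 - 26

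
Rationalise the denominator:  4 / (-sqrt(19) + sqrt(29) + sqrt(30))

Group as (sqrt(29) + sqrt(30)) - sqrt(19); multiply by (sqrt(29) + sqrt(30)) + sqrt(19), then rationalise the remaining surd.

(-20*sqrt(19) + 9*sqrt(30) + 10*sqrt(29) + sqrt(16530))/235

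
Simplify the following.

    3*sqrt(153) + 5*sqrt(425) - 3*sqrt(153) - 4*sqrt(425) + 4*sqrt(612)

29*sqrt(17)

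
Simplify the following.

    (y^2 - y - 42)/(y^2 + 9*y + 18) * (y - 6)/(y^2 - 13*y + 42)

1/(y + 3)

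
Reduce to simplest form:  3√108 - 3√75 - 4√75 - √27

3√108 = 18*√3; 3√75 = 15*√3; 4√75 = 20*√3; √27 = 3*√3
Combine: (18 - 15 - 20 - 3)·√3 = -20*√3

-20*√3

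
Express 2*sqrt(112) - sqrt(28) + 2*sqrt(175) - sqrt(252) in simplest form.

2*sqrt(112) = 8*sqrt(7); sqrt(28) = 2*sqrt(7); 2*sqrt(175) = 10*sqrt(7); sqrt(252) = 6*sqrt(7)
Combine: (8 - 2 + 10 - 6)·sqrt(7) = 10*sqrt(7)

10*sqrt(7)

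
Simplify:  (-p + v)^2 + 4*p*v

After expansion: p^2 + 2*p*v + v^2 — a perfect-square trinomial.

(p + v)^2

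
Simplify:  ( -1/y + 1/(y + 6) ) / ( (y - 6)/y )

-6/(y^2 - 36)

Numerator: -1/y + 1/(y + 6) = -6/(y^2 + 6*y)
Denominator: (y - 6)/y = (y - 6)/y
Divide: (-6/(y^2 + 6*y)) · (y/(y - 6)) = -6/(y^2 - 36)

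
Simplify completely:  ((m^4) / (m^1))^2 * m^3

Inside the bracket: m^3
Raise to the power 2: m^6
Multiply by m^3: add exponents.

m^9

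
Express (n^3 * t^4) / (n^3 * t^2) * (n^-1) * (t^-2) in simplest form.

Quotient: t^2
Multiply by (n^-1) * (t^-2): add exponents.

1/n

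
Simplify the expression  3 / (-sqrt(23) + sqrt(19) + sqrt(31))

(-81*sqrt(23) + 33*sqrt(31) + 105*sqrt(19) + 6*sqrt(13547))/1627

Group as (sqrt(19) + sqrt(31)) - sqrt(23); multiply by (sqrt(19) + sqrt(31)) + sqrt(23), then rationalise the remaining surd.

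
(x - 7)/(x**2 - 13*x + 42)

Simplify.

1/(x - 6)

Factor: x**2 - 13*x + 42 = (x - 6)*(x - 7)
Cancel the common factor (x - 7).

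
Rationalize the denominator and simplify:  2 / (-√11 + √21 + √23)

(-66*√11 + 18*√23 + 26*√21 + 4*√5313)/843

Group as (√21 + √23) - √11; multiply by (√21 + √23) + √11, then rationalise the remaining surd.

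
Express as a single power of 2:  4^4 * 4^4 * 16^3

2^28

4^4 = 2^8; 4^4 = 2^8; 16^3 = 2^12
Combine exponents: 2^28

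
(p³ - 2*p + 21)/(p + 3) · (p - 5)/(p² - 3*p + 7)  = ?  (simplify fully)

p - 5

Factor: p³ - 2*p + 21 = (p² - 3*p + 7)·(p + 3)
Cancel the common factors (p² - 3*p + 7), (p + 3).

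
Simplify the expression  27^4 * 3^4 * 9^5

3^26

27^4 = 3^12; 3^4 = 3^4; 9^5 = 3^10
Combine exponents: 3^26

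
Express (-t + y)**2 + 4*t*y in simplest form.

Expanding gives t**2 + 2*t*y + y**2, a perfect square.

(t + y)**2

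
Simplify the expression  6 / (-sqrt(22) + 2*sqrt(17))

Multiply numerator and denominator by sqrt(22) + 2*sqrt(17).
Denominator becomes 46; numerator becomes 6*sqrt(22) + 12*sqrt(17).

(3*sqrt(22) + 6*sqrt(17))/23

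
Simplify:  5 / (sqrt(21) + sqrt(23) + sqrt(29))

Group as (sqrt(21) + sqrt(29)) + sqrt(23); multiply by (sqrt(21) + sqrt(29)) - sqrt(23), then rationalise the remaining surd.

(-10*sqrt(14007) + 75*sqrt(29) + 135*sqrt(23) + 155*sqrt(21))/1707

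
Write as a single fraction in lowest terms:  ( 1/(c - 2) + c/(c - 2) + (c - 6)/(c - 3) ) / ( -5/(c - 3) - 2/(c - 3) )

(-2*c**2 + 10*c - 9)/(7*c - 14)

Numerator: 1/(c - 2) + c/(c - 2) + (c - 6)/(c - 3) = (2*c**2 - 10*c + 9)/(c**2 - 5*c + 6)
Denominator: -5/(c - 3) - 2/(c - 3) = -7/(c - 3)
Divide: ((2*c**2 - 10*c + 9)/(c**2 - 5*c + 6)) · (-c/7 + 3/7) = (-2*c**2 + 10*c - 9)/(7*c - 14)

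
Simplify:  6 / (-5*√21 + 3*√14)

(-10*√21 - 6*√14)/133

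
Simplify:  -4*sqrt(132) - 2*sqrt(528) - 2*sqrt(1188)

-28*sqrt(33)

4*sqrt(132) = 8*sqrt(33); 2*sqrt(528) = 8*sqrt(33); 2*sqrt(1188) = 12*sqrt(33)
Combine: (-8 - 8 - 12)·sqrt(33) = -28*sqrt(33)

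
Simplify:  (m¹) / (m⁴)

m^(-3)

Quotient: (m^-3)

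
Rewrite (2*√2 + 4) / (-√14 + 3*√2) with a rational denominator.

Multiply numerator and denominator by √14 + 3*√2.
Denominator becomes 4; numerator becomes 4*√7 + 12 + 4*√14 + 12*√2.

√7 + 3 + √14 + 3*√2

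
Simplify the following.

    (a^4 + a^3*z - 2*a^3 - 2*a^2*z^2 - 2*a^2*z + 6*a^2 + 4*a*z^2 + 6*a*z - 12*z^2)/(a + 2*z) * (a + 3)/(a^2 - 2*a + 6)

a^2 - a*z + 3*a - 3*z

Factor: a^4 + a^3*z - 2*a^3 - 2*a^2*z^2 - 2*a^2*z + 6*a^2 + 4*a*z^2 + 6*a*z - 12*z^2 = (a + 2*z)*(a - z)*(a^2 - 2*a + 6)
Cancel the common factors (a^2 - 2*a + 6), (a + 2*z).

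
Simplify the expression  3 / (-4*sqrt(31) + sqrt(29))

(-12*sqrt(31) - 3*sqrt(29))/467

Multiply numerator and denominator by sqrt(29) + 4*sqrt(31).
Denominator becomes -467; numerator becomes 3*sqrt(29) + 12*sqrt(31).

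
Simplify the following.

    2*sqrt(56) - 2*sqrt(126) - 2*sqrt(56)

2*sqrt(56) = 4*sqrt(14); 2*sqrt(126) = 6*sqrt(14); 2*sqrt(56) = 4*sqrt(14)
Combine: (4 - 6 - 4)·sqrt(14) = -6*sqrt(14)

-6*sqrt(14)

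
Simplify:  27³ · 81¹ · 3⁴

3^17

27³ = 3^9; 81¹ = 3^4; 3⁴ = 3^4
Combine exponents: 3^17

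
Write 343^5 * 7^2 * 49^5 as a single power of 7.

343^5 = 7^15; 7^2 = 7^2; 49^5 = 7^10
Combine exponents: 7^27

7^27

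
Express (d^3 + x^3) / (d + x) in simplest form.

x^3 + d^3 = (d + x)(d^2 - d*x + x^2).

d^2 - d*x + x^2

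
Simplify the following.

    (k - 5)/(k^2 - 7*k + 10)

Factor: k^2 - 7*k + 10 = (k - 5)*(k - 2)
Cancel the common factor (k - 5).

1/(k - 2)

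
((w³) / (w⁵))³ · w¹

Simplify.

w^(-5)

Inside the bracket: (w^-2)
Raise to the power 3: (w^-6)
Multiply by w¹: add exponents.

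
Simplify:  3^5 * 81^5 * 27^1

3^28

3^5 = 3^5; 81^5 = 3^20; 27^1 = 3^3
Combine exponents: 3^28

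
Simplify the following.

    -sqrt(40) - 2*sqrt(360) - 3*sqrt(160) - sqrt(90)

-29*sqrt(10)

sqrt(40) = 2*sqrt(10); 2*sqrt(360) = 12*sqrt(10); 3*sqrt(160) = 12*sqrt(10); sqrt(90) = 3*sqrt(10)
Combine: (-2 - 12 - 12 - 3)·sqrt(10) = -29*sqrt(10)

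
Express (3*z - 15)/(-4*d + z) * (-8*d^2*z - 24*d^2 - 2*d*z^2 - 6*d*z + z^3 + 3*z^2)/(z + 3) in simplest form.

Factor: 3*z - 15 = 3*(z - 5);  -8*d^2*z - 24*d^2 - 2*d*z^2 - 6*d*z + z^3 + 3*z^2 = (2*d + z)*(z + 3)*(-4*d + z)
Cancel the common factors (-4*d + z), (z + 3).

6*d*z - 30*d + 3*z^2 - 15*z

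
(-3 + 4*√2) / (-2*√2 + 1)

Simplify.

Multiply numerator and denominator by 1 + 2*√2.
Denominator becomes -7; numerator becomes -2*√2 + 13.

(-13 + 2*√2)/7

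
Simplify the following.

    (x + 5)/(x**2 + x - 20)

Factor: x**2 + x - 20 = (x - 4)*(x + 5)
Cancel the common factor (x + 5).

1/(x - 4)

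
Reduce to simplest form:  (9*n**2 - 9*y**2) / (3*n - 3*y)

3*n + 3*y

9*n**2 - 9*y**2 factors as -9*(-n + y)*(n + y).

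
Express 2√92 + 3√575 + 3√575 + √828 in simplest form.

40*√23

2√92 = 4*√23; 3√575 = 15*√23; 3√575 = 15*√23; √828 = 6*√23
Combine: (4 + 15 + 15 + 6)·√23 = 40*√23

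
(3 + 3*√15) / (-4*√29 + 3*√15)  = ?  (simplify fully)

Multiply numerator and denominator by 3*√15 + 4*√29.
Denominator becomes -329; numerator becomes 9*√15 + 12*√29 + 135 + 12*√435.

(-12*√435 - 135 - 12*√29 - 9*√15)/329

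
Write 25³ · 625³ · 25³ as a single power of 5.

5^24

25³ = 5^6; 625³ = 5^12; 25³ = 5^6
Combine exponents: 5^24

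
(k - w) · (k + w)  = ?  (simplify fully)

k² - w²

Telescope via difference of squares: (k+w)(k-w) = k² - w².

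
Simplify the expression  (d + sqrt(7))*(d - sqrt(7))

d**2 - 7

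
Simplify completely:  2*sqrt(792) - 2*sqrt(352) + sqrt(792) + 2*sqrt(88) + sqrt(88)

16*sqrt(22)

2*sqrt(792) = 12*sqrt(22); 2*sqrt(352) = 8*sqrt(22); sqrt(792) = 6*sqrt(22); 2*sqrt(88) = 4*sqrt(22); sqrt(88) = 2*sqrt(22)
Combine: (12 - 8 + 6 + 4 + 2)·sqrt(22) = 16*sqrt(22)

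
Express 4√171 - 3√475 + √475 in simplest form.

4√171 = 12*√19; 3√475 = 15*√19; √475 = 5*√19
Combine: (12 - 15 + 5)·√19 = 2*√19

2*√19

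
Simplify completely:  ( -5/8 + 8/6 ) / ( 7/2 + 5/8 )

Numerator: -5/8 + 8/6 = 17/24
Denominator: 7/2 + 5/8 = 33/8
Divide: (17/24) · (8/33) = 17/99

17/99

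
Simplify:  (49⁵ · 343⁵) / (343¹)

49⁵ = 7^10; 343⁵ = 7^15; 343¹ = 7^3
Combine exponents: 7^22

7^22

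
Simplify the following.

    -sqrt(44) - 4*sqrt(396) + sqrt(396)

sqrt(44) = 2*sqrt(11); 4*sqrt(396) = 24*sqrt(11); sqrt(396) = 6*sqrt(11)
Combine: (-2 - 24 + 6)·sqrt(11) = -20*sqrt(11)

-20*sqrt(11)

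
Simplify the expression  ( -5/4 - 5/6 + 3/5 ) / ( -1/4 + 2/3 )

Numerator: -5/4 - 5/6 + 3/5 = -89/60
Denominator: -1/4 + 2/3 = 5/12
Divide: (-89/60) · (12/5) = -89/25

-89/25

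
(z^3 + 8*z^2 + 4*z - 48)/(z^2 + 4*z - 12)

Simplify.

z + 4

Factor: z^3 + 8*z^2 + 4*z - 48 = (z + 4)*(z + 6)*(z - 2);  z^2 + 4*z - 12 = (z - 2)*(z + 6)
Cancel the common factors (z + 6), (z - 2).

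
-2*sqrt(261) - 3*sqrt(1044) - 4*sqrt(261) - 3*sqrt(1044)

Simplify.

-54*sqrt(29)

2*sqrt(261) = 6*sqrt(29); 3*sqrt(1044) = 18*sqrt(29); 4*sqrt(261) = 12*sqrt(29); 3*sqrt(1044) = 18*sqrt(29)
Combine: (-6 - 18 - 12 - 18)·sqrt(29) = -54*sqrt(29)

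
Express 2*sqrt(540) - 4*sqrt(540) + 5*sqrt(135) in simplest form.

3*sqrt(15)

2*sqrt(540) = 12*sqrt(15); 4*sqrt(540) = 24*sqrt(15); 5*sqrt(135) = 15*sqrt(15)
Combine: (12 - 24 + 15)·sqrt(15) = 3*sqrt(15)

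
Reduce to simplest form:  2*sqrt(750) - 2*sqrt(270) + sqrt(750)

2*sqrt(750) = 10*sqrt(30); 2*sqrt(270) = 6*sqrt(30); sqrt(750) = 5*sqrt(30)
Combine: (10 - 6 + 5)·sqrt(30) = 9*sqrt(30)

9*sqrt(30)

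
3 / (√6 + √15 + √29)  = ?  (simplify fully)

Group as (√15 + √29) + √6; multiply by (√15 + √29) - √6, then rationalise the remaining surd.

(-9*√290 - 12*√29 + 30*√15 + 57*√6)/148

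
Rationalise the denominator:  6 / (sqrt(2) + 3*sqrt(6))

(-3*sqrt(2) + 9*sqrt(6))/26

Multiply numerator and denominator by -3*sqrt(6) + sqrt(2).
Denominator becomes -52; numerator becomes -18*sqrt(6) + 6*sqrt(2).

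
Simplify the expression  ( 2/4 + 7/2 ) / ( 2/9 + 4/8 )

72/13

Numerator: 2/4 + 7/2 = 4
Denominator: 2/9 + 4/8 = 13/18
Divide: (4) · (18/13) = 72/13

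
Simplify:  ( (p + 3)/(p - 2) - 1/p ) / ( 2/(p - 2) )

(p² + 2*p + 2)/(2*p)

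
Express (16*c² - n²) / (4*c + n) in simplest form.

16*c² - n² factors as (4*c - n)*(4*c + n).

4*c - n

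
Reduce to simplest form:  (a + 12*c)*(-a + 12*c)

(12*c)^2 - (a)^2 = -a^2 + 144*c^2.

-a^2 + 144*c^2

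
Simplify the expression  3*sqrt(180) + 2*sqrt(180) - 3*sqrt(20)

24*sqrt(5)

3*sqrt(180) = 18*sqrt(5); 2*sqrt(180) = 12*sqrt(5); 3*sqrt(20) = 6*sqrt(5)
Combine: (18 + 12 - 6)·sqrt(5) = 24*sqrt(5)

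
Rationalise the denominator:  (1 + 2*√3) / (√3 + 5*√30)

(-6 - √3 + 5*√30 + 30*√10)/747

Multiply numerator and denominator by -5*√30 + √3.
Denominator becomes -747; numerator becomes -30*√10 - 5*√30 + √3 + 6.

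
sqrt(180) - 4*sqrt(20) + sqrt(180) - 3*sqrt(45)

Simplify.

-5*sqrt(5)

sqrt(180) = 6*sqrt(5); 4*sqrt(20) = 8*sqrt(5); sqrt(180) = 6*sqrt(5); 3*sqrt(45) = 9*sqrt(5)
Combine: (6 - 8 + 6 - 9)·sqrt(5) = -5*sqrt(5)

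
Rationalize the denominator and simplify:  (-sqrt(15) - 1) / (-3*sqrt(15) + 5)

(4*sqrt(15) + 25)/55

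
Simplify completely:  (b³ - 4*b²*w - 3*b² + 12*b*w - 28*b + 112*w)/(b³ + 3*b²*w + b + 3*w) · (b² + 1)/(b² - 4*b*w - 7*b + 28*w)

(b + 4)/(b + 3*w)

Factor: b³ - 4*b²*w - 3*b² + 12*b*w - 28*b + 112*w = (b - 7)·(b + 4)·(b - 4*w);  b³ + 3*b²*w + b + 3*w = (b + 3*w)·(b² + 1);  b² - 4*b*w - 7*b + 28*w = (b - 7)·(b - 4*w)
Cancel the common factors (b² + 1), (b - 7), (b - 4*w).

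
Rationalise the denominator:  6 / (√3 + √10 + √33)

(-39*√10 - 60*√3 + 9*√110 + 30*√33)/70

Group as (√3 + √33) + √10; multiply by (√3 + √33) - √10, then rationalise the remaining surd.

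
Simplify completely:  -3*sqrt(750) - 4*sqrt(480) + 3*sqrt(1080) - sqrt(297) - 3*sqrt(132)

3*sqrt(750) = 15*sqrt(30); 4*sqrt(480) = 16*sqrt(30); 3*sqrt(1080) = 18*sqrt(30); sqrt(297) = 3*sqrt(33); 3*sqrt(132) = 6*sqrt(33)

-13*sqrt(30) - 9*sqrt(33)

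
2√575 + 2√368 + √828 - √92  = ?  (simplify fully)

2√575 = 10*√23; 2√368 = 8*√23; √828 = 6*√23; √92 = 2*√23
Combine: (10 + 8 + 6 - 2)·√23 = 22*√23

22*√23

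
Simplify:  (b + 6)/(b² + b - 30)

1/(b - 5)

Factor: b² + b - 30 = (b - 5)·(b + 6)
Cancel the common factor (b + 6).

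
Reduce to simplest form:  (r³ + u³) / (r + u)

r² - r*u + u²

r^3 + u^3 = (r + u)(r² - r*u + u²).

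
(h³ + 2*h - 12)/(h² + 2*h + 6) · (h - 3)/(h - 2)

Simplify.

Factor: h³ + 2*h - 12 = (h - 2)·(h² + 2*h + 6)
Cancel the common factors (h² + 2*h + 6), (h - 2).

h - 3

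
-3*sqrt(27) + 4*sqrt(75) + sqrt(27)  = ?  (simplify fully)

3*sqrt(27) = 9*sqrt(3); 4*sqrt(75) = 20*sqrt(3); sqrt(27) = 3*sqrt(3)
Combine: (-9 + 20 + 3)·sqrt(3) = 14*sqrt(3)

14*sqrt(3)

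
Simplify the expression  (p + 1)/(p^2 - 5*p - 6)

1/(p - 6)

Factor: p^2 - 5*p - 6 = (p - 6)*(p + 1)
Cancel the common factor (p + 1).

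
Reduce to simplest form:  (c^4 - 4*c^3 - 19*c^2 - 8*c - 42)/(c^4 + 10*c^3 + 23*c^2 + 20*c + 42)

(c - 7)/(c + 7)

Factor: c^4 - 4*c^3 - 19*c^2 - 8*c - 42 = (c + 3)*(c^2 + 2)*(c - 7);  c^4 + 10*c^3 + 23*c^2 + 20*c + 42 = (c + 7)*(c + 3)*(c^2 + 2)
Cancel the common factors (c^2 + 2), (c + 3).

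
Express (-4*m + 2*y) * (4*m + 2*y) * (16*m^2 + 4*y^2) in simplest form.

-256*m^4 + 16*y^4

((2*y)+(4*m))((2*y)-(4*m)) = -16*m^2 + 4*y^2; continue pairing.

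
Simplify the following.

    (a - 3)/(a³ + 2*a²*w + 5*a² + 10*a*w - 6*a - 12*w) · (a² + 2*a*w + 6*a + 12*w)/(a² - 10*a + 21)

1/(a² - 8*a + 7)

Factor: a³ + 2*a²*w + 5*a² + 10*a*w - 6*a - 12*w = (a - 1)·(a + 6)·(a + 2*w);  a² + 2*a*w + 6*a + 12*w = (a + 6)·(a + 2*w);  a² - 10*a + 21 = (a - 3)·(a - 7)
Cancel the common factors (a + 6), (a - 3), (a + 2*w).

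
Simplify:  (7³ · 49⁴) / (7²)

7^9

7³ = 7^3; 49⁴ = 7^8; 7² = 7^2
Combine exponents: 7^9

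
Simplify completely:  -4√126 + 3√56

-6*√14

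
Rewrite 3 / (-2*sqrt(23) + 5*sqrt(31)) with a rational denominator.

(6*sqrt(23) + 15*sqrt(31))/683

Multiply numerator and denominator by 2*sqrt(23) + 5*sqrt(31).
Denominator becomes 683; numerator becomes 6*sqrt(23) + 15*sqrt(31).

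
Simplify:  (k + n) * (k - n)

Pair the conjugate factors: (k+n)(k-n) = k^2 - n^2.

k^2 - n^2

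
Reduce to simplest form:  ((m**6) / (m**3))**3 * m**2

Inside the bracket: m**3
Raise to the power 3: m**9
Multiply by m**2: add exponents.

m**11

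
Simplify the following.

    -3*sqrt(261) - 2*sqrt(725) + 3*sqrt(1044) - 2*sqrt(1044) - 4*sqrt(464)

3*sqrt(261) = 9*sqrt(29); 2*sqrt(725) = 10*sqrt(29); 3*sqrt(1044) = 18*sqrt(29); 2*sqrt(1044) = 12*sqrt(29); 4*sqrt(464) = 16*sqrt(29)
Combine: (-9 - 10 + 18 - 12 - 16)·sqrt(29) = -29*sqrt(29)

-29*sqrt(29)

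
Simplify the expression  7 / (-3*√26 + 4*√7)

(-21*√26 - 28*√7)/122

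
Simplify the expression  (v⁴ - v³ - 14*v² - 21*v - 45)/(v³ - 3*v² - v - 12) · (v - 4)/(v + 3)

v - 5

Factor: v⁴ - v³ - 14*v² - 21*v - 45 = (v + 3)·(v² + v + 3)·(v - 5);  v³ - 3*v² - v - 12 = (v - 4)·(v² + v + 3)
Cancel the common factors (v² + v + 3), (v - 4), (v + 3).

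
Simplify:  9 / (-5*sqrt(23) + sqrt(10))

Multiply numerator and denominator by sqrt(10) + 5*sqrt(23).
Denominator becomes -565; numerator becomes 9*sqrt(10) + 45*sqrt(23).

(-45*sqrt(23) - 9*sqrt(10))/565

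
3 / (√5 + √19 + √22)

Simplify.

Group as (√5 + √22) + √19; multiply by (√5 + √22) - √19, then rationalise the remaining surd.

(-3*√2090 + 3*√22 + 12*√19 + 54*√5)/188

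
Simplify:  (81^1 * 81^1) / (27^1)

81^1 = 3^4; 81^1 = 3^4; 27^1 = 3^3
Combine exponents: 3^5

3^5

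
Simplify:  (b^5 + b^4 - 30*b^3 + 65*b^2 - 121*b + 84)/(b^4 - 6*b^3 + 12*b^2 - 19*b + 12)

b + 7

Factor: b^5 + b^4 - 30*b^3 + 65*b^2 - 121*b + 84 = (b + 7)*(b^2 - b + 3)*(b - 4)*(b - 1);  b^4 - 6*b^3 + 12*b^2 - 19*b + 12 = (b - 1)*(b^2 - b + 3)*(b - 4)
Cancel the common factors (b^2 - b + 3), (b - 1), (b - 4).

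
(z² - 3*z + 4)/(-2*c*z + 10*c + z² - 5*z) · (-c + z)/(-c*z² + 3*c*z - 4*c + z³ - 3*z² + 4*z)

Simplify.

1/(-2*c*z + 10*c + z² - 5*z)

Factor: -2*c*z + 10*c + z² - 5*z = (-2*c + z)·(z - 5);  -c*z² + 3*c*z - 4*c + z³ - 3*z² + 4*z = (-c + z)·(z² - 3*z + 4)
Cancel the common factors (z² - 3*z + 4), (-c + z).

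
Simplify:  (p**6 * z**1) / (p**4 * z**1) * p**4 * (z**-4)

p**6/z**4

Quotient: p**2
Multiply by p**4 * (z**-4): add exponents.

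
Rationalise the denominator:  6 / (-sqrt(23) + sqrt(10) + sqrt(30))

Group as (sqrt(10) + sqrt(30)) - sqrt(23); multiply by (sqrt(10) + sqrt(30)) + sqrt(23), then rationalise the remaining surd.

(-102*sqrt(23) + 18*sqrt(30) + 258*sqrt(10) + 120*sqrt(69))/911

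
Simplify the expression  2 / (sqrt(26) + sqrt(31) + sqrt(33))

(-sqrt(26598) + 12*sqrt(33) + 14*sqrt(31) + 19*sqrt(26))/662

Group as (sqrt(26) + sqrt(33)) + sqrt(31); multiply by (sqrt(26) + sqrt(33)) - sqrt(31), then rationalise the remaining surd.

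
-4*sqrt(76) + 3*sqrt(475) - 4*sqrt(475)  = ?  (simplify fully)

4*sqrt(76) = 8*sqrt(19); 3*sqrt(475) = 15*sqrt(19); 4*sqrt(475) = 20*sqrt(19)
Combine: (-8 + 15 - 20)·sqrt(19) = -13*sqrt(19)

-13*sqrt(19)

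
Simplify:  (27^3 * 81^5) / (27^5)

3^14

27^3 = 3^9; 81^5 = 3^20; 27^5 = 3^15
Combine exponents: 3^14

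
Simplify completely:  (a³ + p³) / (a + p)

a^3 + p^3 = (a + p)(a² - a*p + p²).

a² - a*p + p²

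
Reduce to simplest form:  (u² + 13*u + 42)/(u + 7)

u + 6

Factor: u² + 13*u + 42 = (u + 6)·(u + 7)
Cancel the common factor (u + 7).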